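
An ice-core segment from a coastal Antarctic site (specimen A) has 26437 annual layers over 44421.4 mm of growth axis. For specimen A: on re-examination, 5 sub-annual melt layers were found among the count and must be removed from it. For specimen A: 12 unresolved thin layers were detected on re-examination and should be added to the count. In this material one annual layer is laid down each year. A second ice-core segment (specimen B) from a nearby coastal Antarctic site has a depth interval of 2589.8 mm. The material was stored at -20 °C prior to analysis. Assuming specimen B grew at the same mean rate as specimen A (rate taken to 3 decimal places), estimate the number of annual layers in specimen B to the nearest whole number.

Specimen A: correcting the raw count gives 26437 − 5 + 12 = 26444 true annual layers.
A: 44421.4 mm over 26444 years gives 44421.4 / 26444 ≈ 1.680 mm/year.
For B, 2589.8 / 1.680 = 1541.55 years ≈ 1542 annual layers.

1542 annual layers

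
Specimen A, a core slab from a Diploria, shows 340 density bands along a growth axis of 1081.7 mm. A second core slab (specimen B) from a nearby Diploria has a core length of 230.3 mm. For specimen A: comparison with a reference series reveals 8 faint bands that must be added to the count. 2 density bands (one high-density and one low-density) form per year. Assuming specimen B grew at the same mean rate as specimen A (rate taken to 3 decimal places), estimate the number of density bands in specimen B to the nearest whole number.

Specimen A: adjusted count: 340 + 8 = 348 density bands.
Specimen A: dividing by 2 density bands per year: 348 / 2 = 174 years.
A: Extension rate ≈ 1081.7 / 174 = 6.217 mm/year.
For B, 230.3 / 6.217 = 37.04 years; at 2 density bands per year that is 37.04 × 2 ≈ 74 density bands.

74 density bands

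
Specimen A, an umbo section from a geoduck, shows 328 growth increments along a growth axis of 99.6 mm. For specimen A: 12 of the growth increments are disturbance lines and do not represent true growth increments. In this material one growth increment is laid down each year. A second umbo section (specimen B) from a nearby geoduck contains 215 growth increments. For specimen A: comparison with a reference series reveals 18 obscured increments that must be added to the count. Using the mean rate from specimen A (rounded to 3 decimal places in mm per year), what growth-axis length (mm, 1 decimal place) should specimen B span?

64.1 mm

Specimen A: true growth increment count = 328 − 12 + 18 = 334.
A: Extension rate ≈ 99.6 / 334 = 0.298 mm/year.
Length of B = 0.298 × 215 = 64.1 mm.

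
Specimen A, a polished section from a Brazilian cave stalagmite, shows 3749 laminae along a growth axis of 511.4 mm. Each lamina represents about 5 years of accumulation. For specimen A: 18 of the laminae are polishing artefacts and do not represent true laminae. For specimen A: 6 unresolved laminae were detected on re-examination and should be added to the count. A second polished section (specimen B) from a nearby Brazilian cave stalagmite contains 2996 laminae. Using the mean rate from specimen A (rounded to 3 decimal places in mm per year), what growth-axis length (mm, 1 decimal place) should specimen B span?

Specimen A: after corrections the count is 3749 − 18 + 6 = 3737 laminae.
Specimen A: 3737 laminae at 5 years each span 3737 × 5 = 18685 years.
A: Extension rate ≈ 511.4 / 18685 = 0.027 mm per year.
Specimen B: 2996 laminae at 5 years each span 2996 × 5 = 14980 years. For B, 0.027 mm/year × 14980 years = 404.5 mm.

404.5 mm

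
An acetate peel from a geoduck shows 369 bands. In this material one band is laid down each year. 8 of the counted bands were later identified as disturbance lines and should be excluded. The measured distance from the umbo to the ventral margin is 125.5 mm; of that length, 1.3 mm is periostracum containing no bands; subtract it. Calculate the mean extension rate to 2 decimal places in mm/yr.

Correcting the raw count gives 369 − 8 = 361 true bands.
Removing the 1.3 mm offcut leaves 125.5 − 1.3 = 124.2 mm.
Mean rate = 124.2 mm / 361 years ≈ 0.34 mm/yr.

0.34 mm/yr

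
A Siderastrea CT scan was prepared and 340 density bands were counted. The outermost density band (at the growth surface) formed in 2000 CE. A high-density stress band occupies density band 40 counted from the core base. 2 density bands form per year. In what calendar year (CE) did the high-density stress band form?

1850 CE

340 − 40 = 300 density bands lie beyond the high-density stress band toward the growth surface.
300 density bands at 2 per year is 300 / 2 = 150 years.
2000 − 150 = 1850 CE.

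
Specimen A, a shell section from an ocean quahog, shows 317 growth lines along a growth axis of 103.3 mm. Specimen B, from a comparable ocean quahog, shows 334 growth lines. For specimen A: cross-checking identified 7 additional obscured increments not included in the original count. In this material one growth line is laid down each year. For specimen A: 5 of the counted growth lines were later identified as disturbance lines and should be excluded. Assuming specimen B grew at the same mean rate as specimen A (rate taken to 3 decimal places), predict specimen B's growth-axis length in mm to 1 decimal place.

108.2 mm

Specimen A: correcting the raw count gives 317 − 5 + 7 = 319 true growth lines.
A: Mean rate = 103.3 mm / 319 years ≈ 0.324 mm/yr.
B's length ≈ 0.324 × 334 = 108.2 mm.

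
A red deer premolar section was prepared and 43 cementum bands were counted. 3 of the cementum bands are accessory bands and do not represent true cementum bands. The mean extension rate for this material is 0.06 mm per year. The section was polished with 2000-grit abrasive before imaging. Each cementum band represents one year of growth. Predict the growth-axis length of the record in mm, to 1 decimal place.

Correcting the raw count gives 43 − 3 = 40 true cementum bands.
Predicted length = 0.06 mm/year × 40 years = 2.4 mm.

2.4 mm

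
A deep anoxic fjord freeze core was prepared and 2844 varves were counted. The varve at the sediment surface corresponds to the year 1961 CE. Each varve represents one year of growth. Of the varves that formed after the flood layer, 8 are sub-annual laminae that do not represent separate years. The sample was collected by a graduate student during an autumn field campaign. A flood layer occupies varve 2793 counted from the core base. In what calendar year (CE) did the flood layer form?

2844 − 2793 = 51 varves lie beyond the flood layer toward the sediment surface.
Removing the 8 false varves leaves 51 − 8 = 43 true varves beyond the flood layer.
The varve at the sediment surface is 1961 CE, so the flood layer dates to 1961 − 43 = 1918 CE.

1918 CE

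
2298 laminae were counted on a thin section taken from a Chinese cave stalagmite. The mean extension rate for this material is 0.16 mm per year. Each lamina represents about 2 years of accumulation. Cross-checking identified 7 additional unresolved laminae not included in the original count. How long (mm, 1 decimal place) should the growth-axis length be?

737.6 mm

Adjusted count: 2298 + 7 = 2305 laminae.
Multiplying by 2 years per lamina: 2305 × 2 = 4610 years.
4610 years at 0.16 mm/year gives 0.16 × 4610 = 737.6 mm.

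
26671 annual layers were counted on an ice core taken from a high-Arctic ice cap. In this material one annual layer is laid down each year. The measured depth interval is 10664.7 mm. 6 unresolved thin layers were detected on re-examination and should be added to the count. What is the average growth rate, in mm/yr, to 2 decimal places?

Correcting the raw count gives 26671 + 6 = 26677 true annual layers.
Extension rate ≈ 10664.7 / 26677 = 0.40 mm/yr.

0.40 mm/yr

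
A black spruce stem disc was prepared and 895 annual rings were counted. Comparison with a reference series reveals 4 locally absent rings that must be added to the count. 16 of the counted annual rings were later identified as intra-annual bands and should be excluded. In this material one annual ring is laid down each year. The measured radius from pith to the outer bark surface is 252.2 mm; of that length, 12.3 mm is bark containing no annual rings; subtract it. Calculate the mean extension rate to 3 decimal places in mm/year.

0.272 mm/year

True annual ring count = 895 − 16 + 4 = 883.
The growth record spans 252.2 − 12.3 = 239.9 mm.
Mean rate = 239.9 mm / 883 years ≈ 0.272 mm/year.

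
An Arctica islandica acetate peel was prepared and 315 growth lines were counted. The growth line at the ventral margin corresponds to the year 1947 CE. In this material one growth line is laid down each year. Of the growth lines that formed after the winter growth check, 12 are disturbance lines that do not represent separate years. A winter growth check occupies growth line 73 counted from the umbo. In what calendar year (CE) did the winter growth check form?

1717 CE

315 − 73 = 242 growth lines lie beyond the winter growth check toward the ventral margin.
Excluding 12 false growth lines: 242 − 12 = 230.
1947 − 230 = 1717 CE.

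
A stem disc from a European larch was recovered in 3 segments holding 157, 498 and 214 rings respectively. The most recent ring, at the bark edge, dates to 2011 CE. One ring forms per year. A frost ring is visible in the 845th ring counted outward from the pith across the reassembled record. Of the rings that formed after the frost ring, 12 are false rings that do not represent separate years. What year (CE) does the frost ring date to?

Total rings = 157 + 498 + 214 = 869.
The frost ring sits at ring 845 from the pith, so 869 − 845 = 24 rings formed after it.
Removing the 12 false rings leaves 24 − 12 = 12 true rings beyond the frost ring.
Counting back 12 years from 2011 CE places the frost ring in 2011 − 12 = 1999 CE.

1999 CE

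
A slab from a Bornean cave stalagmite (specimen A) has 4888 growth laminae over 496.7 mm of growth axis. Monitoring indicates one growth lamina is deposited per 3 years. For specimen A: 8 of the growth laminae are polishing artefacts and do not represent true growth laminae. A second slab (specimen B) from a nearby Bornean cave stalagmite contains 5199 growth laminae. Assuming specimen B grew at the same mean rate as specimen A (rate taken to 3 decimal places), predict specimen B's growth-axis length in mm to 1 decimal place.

Specimen A: adjusted count: 4888 − 8 = 4880 growth laminae.
Specimen A: 4880 growth laminae at 3 years each span 4880 × 3 = 14640 years.
A: Extension rate ≈ 496.7 / 14640 = 0.034 mm/yr.
Specimen B: at 3 years per growth lamina, 5199 × 3 = 15597 years. Length of B = 0.034 × 15597 = 530.3 mm.

530.3 mm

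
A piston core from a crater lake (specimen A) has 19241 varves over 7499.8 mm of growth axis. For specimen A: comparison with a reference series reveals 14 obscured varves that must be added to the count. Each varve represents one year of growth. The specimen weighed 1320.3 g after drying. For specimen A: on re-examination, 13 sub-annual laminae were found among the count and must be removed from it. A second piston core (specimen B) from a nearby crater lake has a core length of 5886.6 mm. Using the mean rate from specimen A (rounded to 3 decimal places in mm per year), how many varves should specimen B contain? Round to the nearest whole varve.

15094 varves

Specimen A: correcting the raw count gives 19241 − 13 + 14 = 19242 true varves.
A: Extension rate ≈ 7499.8 / 19242 = 0.390 mm/yr.
B spans 5886.6 / 0.390 = 15093.85 years ≈ 15094 varves.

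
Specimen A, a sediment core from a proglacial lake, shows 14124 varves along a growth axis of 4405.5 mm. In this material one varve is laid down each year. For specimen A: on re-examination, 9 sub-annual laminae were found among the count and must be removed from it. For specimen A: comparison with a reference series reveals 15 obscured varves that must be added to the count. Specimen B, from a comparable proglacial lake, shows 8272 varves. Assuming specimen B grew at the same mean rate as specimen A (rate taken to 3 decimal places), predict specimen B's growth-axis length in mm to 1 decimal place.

Specimen A: after corrections the count is 14124 − 9 + 15 = 14130 varves.
A: 4405.5 mm over 14130 years gives 4405.5 / 14130 ≈ 0.312 mm/yr.
For B, 0.312 mm/year × 8272 years = 2580.9 mm.

2580.9 mm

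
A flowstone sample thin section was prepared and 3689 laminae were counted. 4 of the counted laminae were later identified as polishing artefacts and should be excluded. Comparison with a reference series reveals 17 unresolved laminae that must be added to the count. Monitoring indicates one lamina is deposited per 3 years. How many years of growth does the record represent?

True lamina count = 3689 − 4 + 17 = 3702.
Multiplying by 3 years per lamina: 3702 × 3 = 11106 years.

11106 yr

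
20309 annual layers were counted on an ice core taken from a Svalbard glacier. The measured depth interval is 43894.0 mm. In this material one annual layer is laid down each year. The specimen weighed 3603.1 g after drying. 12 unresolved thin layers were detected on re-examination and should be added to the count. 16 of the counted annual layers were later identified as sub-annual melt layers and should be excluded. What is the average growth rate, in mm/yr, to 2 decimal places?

Adjusted count: 20309 − 16 + 12 = 20305 annual layers.
Mean rate = 43894.0 mm / 20305 years ≈ 2.16 mm/yr.

2.16 mm/yr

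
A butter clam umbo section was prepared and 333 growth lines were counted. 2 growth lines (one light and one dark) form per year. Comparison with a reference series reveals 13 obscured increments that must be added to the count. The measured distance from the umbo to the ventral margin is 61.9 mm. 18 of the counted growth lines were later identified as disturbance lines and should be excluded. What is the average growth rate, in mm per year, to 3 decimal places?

0.377 mm per year

True growth line count = 333 − 18 + 13 = 328.
With 2 growth lines per year, 328 / 2 = 164 years.
Mean rate = 61.9 mm / 164 years ≈ 0.377 mm per year.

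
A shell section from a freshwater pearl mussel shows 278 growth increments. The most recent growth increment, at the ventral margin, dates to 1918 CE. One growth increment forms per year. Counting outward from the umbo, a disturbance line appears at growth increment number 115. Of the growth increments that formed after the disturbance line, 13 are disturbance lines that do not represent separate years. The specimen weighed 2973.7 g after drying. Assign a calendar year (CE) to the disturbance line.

The disturbance line sits at growth increment 115 from the umbo, so 278 − 115 = 163 growth increments formed after it.
163 − 13 false = 150 true growth increments after the disturbance line.
1918 − 150 = 1768 CE.

1768 CE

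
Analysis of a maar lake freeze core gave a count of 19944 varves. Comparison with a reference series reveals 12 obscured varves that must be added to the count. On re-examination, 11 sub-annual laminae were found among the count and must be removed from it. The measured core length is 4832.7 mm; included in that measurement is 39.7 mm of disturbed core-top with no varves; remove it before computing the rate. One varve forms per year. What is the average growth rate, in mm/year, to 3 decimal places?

Correcting the raw count gives 19944 − 11 + 12 = 19945 true varves.
Net length = 4832.7 − 39.7 = 4793.0 mm.
4793.0 mm over 19945 years gives 4793.0 / 19945 ≈ 0.240 mm/year.

0.240 mm/year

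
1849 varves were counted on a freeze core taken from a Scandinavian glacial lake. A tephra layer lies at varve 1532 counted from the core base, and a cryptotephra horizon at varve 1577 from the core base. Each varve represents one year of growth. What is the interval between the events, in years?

1577 − 1532 = 45 varves lie between the two events.
That is 45 years at one varve per year.

45 yr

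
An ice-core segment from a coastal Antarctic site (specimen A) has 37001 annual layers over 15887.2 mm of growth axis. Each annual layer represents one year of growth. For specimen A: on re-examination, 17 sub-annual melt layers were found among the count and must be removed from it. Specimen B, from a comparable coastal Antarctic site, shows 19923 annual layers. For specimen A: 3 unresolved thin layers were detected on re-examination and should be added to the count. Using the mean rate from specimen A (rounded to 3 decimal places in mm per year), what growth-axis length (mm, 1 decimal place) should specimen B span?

Specimen A: correcting the raw count gives 37001 − 17 + 3 = 36987 true annual layers.
A: Extension rate ≈ 15887.2 / 36987 = 0.430 mm/year.
For B, 0.430 mm/year × 19923 years = 8566.9 mm.

8566.9 mm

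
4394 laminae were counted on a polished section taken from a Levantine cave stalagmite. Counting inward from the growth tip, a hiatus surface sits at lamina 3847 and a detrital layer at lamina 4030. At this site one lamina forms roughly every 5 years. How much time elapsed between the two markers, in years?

4030 − 3847 = 183 laminae lie between the two events.
183 laminae at 5 years each span 183 × 5 = 915 years.

915 years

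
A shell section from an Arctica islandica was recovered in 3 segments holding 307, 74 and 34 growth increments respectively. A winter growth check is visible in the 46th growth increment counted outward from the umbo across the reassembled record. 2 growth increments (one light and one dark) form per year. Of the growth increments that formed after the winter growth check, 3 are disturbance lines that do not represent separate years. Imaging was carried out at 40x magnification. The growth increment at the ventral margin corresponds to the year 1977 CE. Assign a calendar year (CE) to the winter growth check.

1794 CE

Total growth increments = 307 + 74 + 34 = 415.
Between growth increment 46 and the ventral margin there are 415 − 46 = 369 growth increments.
Excluding 3 false growth increments: 369 − 3 = 366.
With 2 growth increments per year, 366 / 2 = 183 years.
Counting back 183 years from 1977 CE places the winter growth check in 1977 − 183 = 1794 CE.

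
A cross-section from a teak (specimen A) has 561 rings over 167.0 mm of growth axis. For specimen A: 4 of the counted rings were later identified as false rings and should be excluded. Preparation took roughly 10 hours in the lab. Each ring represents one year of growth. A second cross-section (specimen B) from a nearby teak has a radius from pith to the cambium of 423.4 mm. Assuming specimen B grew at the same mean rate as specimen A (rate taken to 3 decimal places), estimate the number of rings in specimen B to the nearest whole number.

Specimen A: correcting the raw count gives 561 − 4 = 557 true rings.
A: Extension rate ≈ 167.0 / 557 = 0.300 mm/yr.
For B, 423.4 / 0.300 = 1411.33 years ≈ 1411 rings.

1411 rings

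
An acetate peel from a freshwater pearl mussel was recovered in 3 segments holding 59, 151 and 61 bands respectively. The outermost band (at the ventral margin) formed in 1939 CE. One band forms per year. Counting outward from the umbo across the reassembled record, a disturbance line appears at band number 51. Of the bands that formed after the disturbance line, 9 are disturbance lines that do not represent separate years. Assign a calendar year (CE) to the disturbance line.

1728 CE

Total bands = 59 + 151 + 61 = 271.
The disturbance line sits at band 51 from the umbo, so 271 − 51 = 220 bands formed after it.
Removing the 9 false bands leaves 220 − 9 = 211 true bands beyond the disturbance line.
1939 − 211 = 1728 CE.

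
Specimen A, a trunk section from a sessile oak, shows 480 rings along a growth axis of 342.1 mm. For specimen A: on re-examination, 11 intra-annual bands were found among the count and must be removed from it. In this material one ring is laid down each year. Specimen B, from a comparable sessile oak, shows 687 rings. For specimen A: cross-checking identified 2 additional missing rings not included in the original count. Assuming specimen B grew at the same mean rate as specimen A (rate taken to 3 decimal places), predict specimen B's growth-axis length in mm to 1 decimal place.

498.8 mm

Specimen A: after corrections the count is 480 − 11 + 2 = 471 rings.
A: Mean rate = 342.1 mm / 471 years ≈ 0.726 mm/yr.
Length of B = 0.726 × 687 = 498.8 mm.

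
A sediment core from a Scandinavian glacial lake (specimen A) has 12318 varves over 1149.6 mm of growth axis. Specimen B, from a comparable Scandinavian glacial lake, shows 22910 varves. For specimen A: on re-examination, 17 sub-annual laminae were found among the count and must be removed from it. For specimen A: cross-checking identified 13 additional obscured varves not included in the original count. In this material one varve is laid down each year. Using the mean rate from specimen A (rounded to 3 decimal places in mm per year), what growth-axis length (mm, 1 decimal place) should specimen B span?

Specimen A: true varve count = 12318 − 17 + 13 = 12314.
A: Mean rate = 1149.6 mm / 12314 years ≈ 0.093 mm/year.
For B, 0.093 mm/year × 22910 years = 2130.6 mm.

2130.6 mm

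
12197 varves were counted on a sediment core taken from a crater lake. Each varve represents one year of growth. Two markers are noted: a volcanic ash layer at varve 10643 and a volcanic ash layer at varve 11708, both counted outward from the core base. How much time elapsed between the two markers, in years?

The two markers are separated by 11708 − 10643 = 1065 varves.
That is 1065 years at one varve per year.

1065 years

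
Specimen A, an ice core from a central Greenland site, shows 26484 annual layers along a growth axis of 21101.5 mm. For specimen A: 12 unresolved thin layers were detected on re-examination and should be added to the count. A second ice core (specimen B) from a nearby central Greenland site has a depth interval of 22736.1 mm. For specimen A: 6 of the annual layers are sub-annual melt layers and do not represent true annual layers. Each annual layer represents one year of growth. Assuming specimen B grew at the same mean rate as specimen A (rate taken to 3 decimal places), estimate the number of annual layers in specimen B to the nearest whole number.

28527 annual layers

Specimen A: after corrections the count is 26484 − 6 + 12 = 26490 annual layers.
A: Extension rate ≈ 21101.5 / 26490 = 0.797 mm per year.
B spans 22736.1 / 0.797 = 28527.10 years ≈ 28527 annual layers.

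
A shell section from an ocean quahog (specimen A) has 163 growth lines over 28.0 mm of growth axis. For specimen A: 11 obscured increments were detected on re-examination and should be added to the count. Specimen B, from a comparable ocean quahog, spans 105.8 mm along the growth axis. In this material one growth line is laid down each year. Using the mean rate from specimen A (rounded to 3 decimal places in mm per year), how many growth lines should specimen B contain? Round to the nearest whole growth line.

Specimen A: after corrections the count is 163 + 11 = 174 growth lines.
A: Mean rate = 28.0 mm / 174 years ≈ 0.161 mm per year.
For B, 105.8 / 0.161 = 657.14 years ≈ 657 growth lines.

657 growth lines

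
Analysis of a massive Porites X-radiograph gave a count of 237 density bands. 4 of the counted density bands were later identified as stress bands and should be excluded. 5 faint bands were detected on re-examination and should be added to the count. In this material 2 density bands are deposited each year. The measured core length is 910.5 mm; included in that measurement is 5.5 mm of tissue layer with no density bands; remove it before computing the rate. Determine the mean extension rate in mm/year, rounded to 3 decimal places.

7.605 mm/year

True density band count = 237 − 4 + 5 = 238.
Dividing by 2 density bands per year: 238 / 2 = 119 years.
Removing the 5.5 mm offcut leaves 910.5 − 5.5 = 905.0 mm.
Extension rate ≈ 905.0 / 119 = 7.605 mm/year.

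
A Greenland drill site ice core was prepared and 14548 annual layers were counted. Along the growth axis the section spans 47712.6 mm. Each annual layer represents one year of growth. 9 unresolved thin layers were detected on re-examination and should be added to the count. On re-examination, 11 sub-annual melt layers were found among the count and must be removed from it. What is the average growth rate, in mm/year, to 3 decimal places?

3.280 mm/year

True annual layer count = 14548 − 11 + 9 = 14546.
Extension rate ≈ 47712.6 / 14546 = 3.280 mm/year.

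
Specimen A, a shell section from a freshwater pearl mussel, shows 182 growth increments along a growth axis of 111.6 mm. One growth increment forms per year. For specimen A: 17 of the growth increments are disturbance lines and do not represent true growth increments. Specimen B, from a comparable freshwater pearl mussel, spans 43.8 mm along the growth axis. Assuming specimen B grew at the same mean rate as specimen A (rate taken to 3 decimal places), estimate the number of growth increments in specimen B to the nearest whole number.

65 growth increments

Specimen A: correcting the raw count gives 182 − 17 = 165 true growth increments.
A: 111.6 mm over 165 years gives 111.6 / 165 ≈ 0.676 mm/yr.
For B, 43.8 / 0.676 = 64.79 years ≈ 65 growth increments.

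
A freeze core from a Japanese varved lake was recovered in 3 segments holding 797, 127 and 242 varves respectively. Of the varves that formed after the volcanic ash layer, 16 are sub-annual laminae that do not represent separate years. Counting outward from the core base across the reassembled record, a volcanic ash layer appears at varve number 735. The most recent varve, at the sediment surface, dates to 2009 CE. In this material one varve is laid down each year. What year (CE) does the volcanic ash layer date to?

1594 CE

Total varves = 797 + 127 + 242 = 1166.
Between varve 735 and the sediment surface there are 1166 − 735 = 431 varves.
431 − 16 false = 415 true varves after the volcanic ash layer.
Counting back 415 years from 2009 CE places the volcanic ash layer in 2009 − 415 = 1594 CE.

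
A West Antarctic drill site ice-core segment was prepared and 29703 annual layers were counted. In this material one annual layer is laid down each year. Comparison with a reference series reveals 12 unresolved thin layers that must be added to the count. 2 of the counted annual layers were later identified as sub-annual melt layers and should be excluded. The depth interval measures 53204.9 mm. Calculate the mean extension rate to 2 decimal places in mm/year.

1.79 mm/year

Correcting the raw count gives 29703 − 2 + 12 = 29713 true annual layers.
53204.9 mm over 29713 years gives 53204.9 / 29713 ≈ 1.79 mm/year.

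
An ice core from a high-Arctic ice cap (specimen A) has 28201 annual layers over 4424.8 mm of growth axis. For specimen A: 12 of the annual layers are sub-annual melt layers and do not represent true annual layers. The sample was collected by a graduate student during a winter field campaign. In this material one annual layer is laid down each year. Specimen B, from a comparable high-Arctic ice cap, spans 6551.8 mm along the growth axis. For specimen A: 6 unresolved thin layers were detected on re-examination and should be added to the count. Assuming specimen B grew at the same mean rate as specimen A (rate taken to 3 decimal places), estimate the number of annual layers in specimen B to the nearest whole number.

Specimen A: correcting the raw count gives 28201 − 12 + 6 = 28195 true annual layers.
A: Mean rate = 4424.8 mm / 28195 years ≈ 0.157 mm/year.
For B, 6551.8 / 0.157 = 41731.21 years ≈ 41731 annual layers.

41731 annual layers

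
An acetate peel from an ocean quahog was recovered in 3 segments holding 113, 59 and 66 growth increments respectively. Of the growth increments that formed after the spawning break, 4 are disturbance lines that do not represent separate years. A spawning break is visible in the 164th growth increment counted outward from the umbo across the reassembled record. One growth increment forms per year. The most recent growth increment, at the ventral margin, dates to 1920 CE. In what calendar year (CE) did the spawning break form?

Total growth increments = 113 + 59 + 66 = 238.
Between growth increment 164 and the ventral margin there are 238 − 164 = 74 growth increments.
Removing the 4 false growth increments leaves 74 − 4 = 70 true growth increments beyond the spawning break.
The growth increment at the ventral margin is 1920 CE, so the spawning break dates to 1920 − 70 = 1850 CE.

1850 CE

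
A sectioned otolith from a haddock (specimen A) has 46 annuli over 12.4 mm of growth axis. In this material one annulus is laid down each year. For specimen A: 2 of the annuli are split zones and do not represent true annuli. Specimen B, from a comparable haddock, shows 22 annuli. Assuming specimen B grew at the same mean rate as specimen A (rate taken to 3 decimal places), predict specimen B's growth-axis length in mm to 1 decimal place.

Specimen A: adjusted count: 46 − 2 = 44 annuli.
A: Mean rate = 12.4 mm / 44 years ≈ 0.282 mm per year.
For B, 0.282 mm/year × 22 years = 6.2 mm.

6.2 mm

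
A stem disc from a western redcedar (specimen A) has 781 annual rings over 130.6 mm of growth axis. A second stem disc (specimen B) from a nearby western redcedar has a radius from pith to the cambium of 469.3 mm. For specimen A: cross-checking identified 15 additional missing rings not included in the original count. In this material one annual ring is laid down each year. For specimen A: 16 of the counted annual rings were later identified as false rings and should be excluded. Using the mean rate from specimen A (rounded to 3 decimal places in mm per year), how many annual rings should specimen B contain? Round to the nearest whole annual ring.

2810 annual rings

Specimen A: after corrections the count is 781 − 16 + 15 = 780 annual rings.
A: Extension rate ≈ 130.6 / 780 = 0.167 mm/yr.
For B, 469.3 / 0.167 = 2810.18 years ≈ 2810 annual rings.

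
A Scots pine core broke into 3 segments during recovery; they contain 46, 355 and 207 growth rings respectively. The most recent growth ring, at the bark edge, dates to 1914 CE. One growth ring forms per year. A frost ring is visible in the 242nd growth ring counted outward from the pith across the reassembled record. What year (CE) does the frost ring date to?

1548 CE

Total growth rings = 46 + 355 + 207 = 608.
Between growth ring 242 and the bark edge there are 608 − 242 = 366 growth rings.
The growth ring at the bark edge is 1914 CE, so the frost ring dates to 1914 − 366 = 1548 CE.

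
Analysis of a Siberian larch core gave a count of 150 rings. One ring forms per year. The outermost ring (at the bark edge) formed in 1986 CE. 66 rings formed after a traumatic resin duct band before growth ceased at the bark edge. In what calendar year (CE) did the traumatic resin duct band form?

There are 66 rings younger than the traumatic resin duct band.
Counting back 66 years from 1986 CE places the traumatic resin duct band in 1986 − 66 = 1920 CE.

1920 CE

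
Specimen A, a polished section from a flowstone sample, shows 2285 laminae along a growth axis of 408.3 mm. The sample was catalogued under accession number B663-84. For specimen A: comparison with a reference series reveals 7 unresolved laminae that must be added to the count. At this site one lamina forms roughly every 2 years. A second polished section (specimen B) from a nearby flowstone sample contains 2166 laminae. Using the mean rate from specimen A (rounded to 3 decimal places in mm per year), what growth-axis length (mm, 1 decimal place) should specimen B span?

385.5 mm

Specimen A: true lamina count = 2285 + 7 = 2292.
Specimen A: 2292 laminae at 2 years each span 2292 × 2 = 4584 years.
A: 408.3 mm over 4584 years gives 408.3 / 4584 ≈ 0.089 mm per year.
Specimen B: multiplying by 2 years per lamina: 2166 × 2 = 4332 years. For B, 0.089 mm/year × 4332 years = 385.5 mm.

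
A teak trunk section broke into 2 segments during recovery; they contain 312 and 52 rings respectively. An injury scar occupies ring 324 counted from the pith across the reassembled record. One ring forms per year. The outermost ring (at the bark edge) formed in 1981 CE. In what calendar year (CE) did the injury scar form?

1941 CE

Total rings = 312 + 52 = 364.
364 − 324 = 40 rings lie beyond the injury scar toward the bark edge.
1981 − 40 = 1941 CE.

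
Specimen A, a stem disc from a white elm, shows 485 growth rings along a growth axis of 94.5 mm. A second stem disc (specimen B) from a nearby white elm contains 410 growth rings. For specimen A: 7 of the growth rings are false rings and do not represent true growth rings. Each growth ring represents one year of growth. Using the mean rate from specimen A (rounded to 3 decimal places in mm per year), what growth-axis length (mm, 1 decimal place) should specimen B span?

Specimen A: correcting the raw count gives 485 − 7 = 478 true growth rings.
A: 94.5 mm over 478 years gives 94.5 / 478 ≈ 0.198 mm/year.
Length of B = 0.198 × 410 = 81.2 mm.

81.2 mm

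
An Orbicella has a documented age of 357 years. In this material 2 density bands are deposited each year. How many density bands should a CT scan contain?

714 density bands

Expected density bands: 357 × 2 = 714.
So 714 density bands should be present.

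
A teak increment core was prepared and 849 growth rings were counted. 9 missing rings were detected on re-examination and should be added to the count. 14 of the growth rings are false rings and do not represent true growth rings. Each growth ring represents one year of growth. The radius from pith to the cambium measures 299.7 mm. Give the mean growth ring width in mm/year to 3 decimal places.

0.355 mm/year

Adjusted count: 849 − 14 + 9 = 844 growth rings.
Mean rate = 299.7 mm / 844 years ≈ 0.355 mm/year.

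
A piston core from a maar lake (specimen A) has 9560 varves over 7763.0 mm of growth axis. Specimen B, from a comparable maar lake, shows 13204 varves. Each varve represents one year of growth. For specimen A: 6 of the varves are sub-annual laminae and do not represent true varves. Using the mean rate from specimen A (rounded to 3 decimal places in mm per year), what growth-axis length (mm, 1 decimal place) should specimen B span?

10734.9 mm

Specimen A: after corrections the count is 9560 − 6 = 9554 varves.
A: Mean rate = 7763.0 mm / 9554 years ≈ 0.813 mm/year.
Length of B = 0.813 × 13204 = 10734.9 mm.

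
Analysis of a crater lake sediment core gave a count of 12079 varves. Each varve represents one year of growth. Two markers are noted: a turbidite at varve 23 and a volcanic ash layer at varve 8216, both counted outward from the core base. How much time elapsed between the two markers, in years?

8193 years

Separation: 8216 − 23 = 8193 varves.
That is 8193 years at one varve per year.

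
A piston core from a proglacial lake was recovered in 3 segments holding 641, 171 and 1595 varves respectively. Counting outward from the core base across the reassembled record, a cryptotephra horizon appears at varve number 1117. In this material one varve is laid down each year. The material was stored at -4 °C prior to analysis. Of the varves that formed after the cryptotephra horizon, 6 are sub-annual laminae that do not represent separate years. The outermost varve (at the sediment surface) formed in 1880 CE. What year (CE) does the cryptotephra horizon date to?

Total varves = 641 + 171 + 1595 = 2407.
2407 − 1117 = 1290 varves lie beyond the cryptotephra horizon toward the sediment surface.
Removing the 6 false varves leaves 1290 − 6 = 1284 true varves beyond the cryptotephra horizon.
1880 − 1284 = 596 CE.

596 CE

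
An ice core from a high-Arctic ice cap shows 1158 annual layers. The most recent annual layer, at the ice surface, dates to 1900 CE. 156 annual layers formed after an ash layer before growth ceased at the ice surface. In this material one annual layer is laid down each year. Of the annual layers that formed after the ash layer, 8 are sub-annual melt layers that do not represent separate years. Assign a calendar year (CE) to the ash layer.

156 annual layers post-date the ash layer.
Excluding 8 false annual layers: 156 − 8 = 148.
1900 − 148 = 1752 CE.

1752 CE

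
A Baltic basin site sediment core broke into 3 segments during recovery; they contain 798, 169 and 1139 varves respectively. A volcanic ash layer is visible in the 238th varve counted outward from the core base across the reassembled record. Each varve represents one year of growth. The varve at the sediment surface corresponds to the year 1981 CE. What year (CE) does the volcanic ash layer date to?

113 CE

Total varves = 798 + 169 + 1139 = 2106.
Between varve 238 and the sediment surface there are 2106 − 238 = 1868 varves.
1981 − 1868 = 113 CE.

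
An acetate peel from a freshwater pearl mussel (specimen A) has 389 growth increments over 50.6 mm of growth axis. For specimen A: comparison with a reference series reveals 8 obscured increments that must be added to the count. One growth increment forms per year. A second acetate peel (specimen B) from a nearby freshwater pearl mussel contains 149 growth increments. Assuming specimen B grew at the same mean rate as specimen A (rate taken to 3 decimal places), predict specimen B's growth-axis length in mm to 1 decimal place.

Specimen A: correcting the raw count gives 389 + 8 = 397 true growth increments.
A: Extension rate ≈ 50.6 / 397 = 0.127 mm per year.
B's length ≈ 0.127 × 149 = 18.9 mm.

18.9 mm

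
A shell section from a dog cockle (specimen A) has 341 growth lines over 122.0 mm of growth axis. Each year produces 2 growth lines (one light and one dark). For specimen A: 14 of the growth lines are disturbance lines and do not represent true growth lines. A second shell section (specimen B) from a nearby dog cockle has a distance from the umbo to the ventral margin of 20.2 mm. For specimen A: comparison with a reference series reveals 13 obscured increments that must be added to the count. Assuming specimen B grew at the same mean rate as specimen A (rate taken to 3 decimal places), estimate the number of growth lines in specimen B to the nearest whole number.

56 growth lines

Specimen A: adjusted count: 341 − 14 + 13 = 340 growth lines.
Specimen A: 340 growth lines at 2 per year is 340 / 2 = 170 years.
A: 122.0 mm over 170 years gives 122.0 / 170 ≈ 0.718 mm per year.
B spans 20.2 / 0.718 = 28.13 years; at 2 growth lines per year that is 28.13 × 2 ≈ 56 growth lines.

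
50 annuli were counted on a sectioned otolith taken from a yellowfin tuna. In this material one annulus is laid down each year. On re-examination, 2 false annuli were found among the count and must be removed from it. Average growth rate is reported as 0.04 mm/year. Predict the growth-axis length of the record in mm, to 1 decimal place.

After corrections the count is 50 − 2 = 48 annuli.
Predicted length = 0.04 mm/year × 48 years = 1.9 mm.

1.9 mm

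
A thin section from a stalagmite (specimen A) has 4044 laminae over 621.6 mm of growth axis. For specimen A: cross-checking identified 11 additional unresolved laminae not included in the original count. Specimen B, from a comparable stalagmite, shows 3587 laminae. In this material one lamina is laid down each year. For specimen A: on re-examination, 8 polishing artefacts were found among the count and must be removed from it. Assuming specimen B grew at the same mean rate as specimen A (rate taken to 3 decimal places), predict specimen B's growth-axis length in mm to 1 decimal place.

Specimen A: adjusted count: 4044 − 8 + 11 = 4047 laminae.
A: Mean rate = 621.6 mm / 4047 years ≈ 0.154 mm/year.
Length of B = 0.154 × 3587 = 552.4 mm.

552.4 mm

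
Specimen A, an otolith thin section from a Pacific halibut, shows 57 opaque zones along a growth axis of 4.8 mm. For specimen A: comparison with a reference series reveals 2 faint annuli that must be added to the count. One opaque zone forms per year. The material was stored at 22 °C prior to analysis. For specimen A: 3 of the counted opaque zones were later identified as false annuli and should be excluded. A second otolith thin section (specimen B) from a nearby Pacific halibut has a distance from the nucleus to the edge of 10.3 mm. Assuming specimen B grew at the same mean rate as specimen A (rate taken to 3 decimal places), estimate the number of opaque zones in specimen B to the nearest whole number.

Specimen A: true opaque zone count = 57 − 3 + 2 = 56.
A: Extension rate ≈ 4.8 / 56 = 0.086 mm/year.
Specimen B: 10.3 mm / 0.086 mm per year = 119.77 years ≈ 120 opaque zones.

120 opaque zones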